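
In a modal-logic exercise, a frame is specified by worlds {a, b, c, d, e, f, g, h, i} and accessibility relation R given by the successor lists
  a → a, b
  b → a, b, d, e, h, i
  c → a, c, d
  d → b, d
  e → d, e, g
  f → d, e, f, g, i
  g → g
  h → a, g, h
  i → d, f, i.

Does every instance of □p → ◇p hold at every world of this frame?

The schema D characterises exactly the serial frames.
Serial: yes — every world has a successor (e.g. a R a).

Yes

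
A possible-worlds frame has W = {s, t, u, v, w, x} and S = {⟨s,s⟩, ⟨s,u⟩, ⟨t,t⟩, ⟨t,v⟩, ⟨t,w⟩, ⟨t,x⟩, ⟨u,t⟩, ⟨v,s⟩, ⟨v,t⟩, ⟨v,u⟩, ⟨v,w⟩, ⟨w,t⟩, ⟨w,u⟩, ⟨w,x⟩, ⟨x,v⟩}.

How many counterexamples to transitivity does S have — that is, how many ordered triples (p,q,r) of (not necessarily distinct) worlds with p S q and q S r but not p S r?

Enumerating: (s,u,t), (t,v,s), (t,v,u), (t,w,u), (u,t,v), (u,t,w), (u,t,x), (v,t,v), (v,t,x), (v,w,x), (w,t,v), (w,t,w), (w,x,v), (x,v,s), (x,v,t), (x,v,u), (x,v,w).

17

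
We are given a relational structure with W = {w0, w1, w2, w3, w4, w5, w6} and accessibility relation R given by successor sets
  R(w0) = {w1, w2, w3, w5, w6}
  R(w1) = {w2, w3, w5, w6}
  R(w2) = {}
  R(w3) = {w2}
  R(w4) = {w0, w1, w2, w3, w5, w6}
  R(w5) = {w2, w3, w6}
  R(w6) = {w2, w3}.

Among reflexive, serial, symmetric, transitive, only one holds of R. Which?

transitive

Reflexive: no — w0 is not related to itself.
Serial: no — w2 has no R-successor.
Symmetric: no — w0 R w1 but not w1 R w0.
Transitive: yes — every two-step R-path is closed by a direct edge.
Only transitive holds.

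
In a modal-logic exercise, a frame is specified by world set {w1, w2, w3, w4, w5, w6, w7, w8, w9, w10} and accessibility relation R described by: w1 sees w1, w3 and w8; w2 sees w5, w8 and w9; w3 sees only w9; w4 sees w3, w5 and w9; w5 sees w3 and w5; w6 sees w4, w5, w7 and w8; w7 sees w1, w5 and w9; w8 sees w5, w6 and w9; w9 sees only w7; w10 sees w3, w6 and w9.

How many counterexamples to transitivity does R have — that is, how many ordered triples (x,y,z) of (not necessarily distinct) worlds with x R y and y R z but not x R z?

Enumerating: (w1,w3,w9), (w1,w8,w5), (w1,w8,w6), (w1,w8,w9), (w10,w6,w4), (w10,w6,w5), (w10,w6,w7), (w10,w6,w8), (w10,w9,w7), (w2,w5,w3), (w2,w8,w6), (w2,w9,w7), … and 22 more.
Total: 34.

34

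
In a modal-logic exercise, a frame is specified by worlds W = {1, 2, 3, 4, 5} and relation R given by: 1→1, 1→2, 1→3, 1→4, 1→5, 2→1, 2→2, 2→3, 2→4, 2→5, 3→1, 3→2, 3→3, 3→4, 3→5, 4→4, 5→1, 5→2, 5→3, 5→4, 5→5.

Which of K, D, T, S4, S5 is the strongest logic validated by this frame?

S4

Serial (axiom D): yes — every world has a successor (e.g. 1 R 1).
Reflexive (axiom T): yes — every world is R-related to itself.
Transitive (axiom 4): yes — every two-step R-path is closed by a direct edge.
Euclidean (axiom 5): no — 1 R 4 and 1 R 2, but not 4 R 2.
So F validates K, D, T, S4; S5 would additionally require R to be Euclidean. The strongest is S4.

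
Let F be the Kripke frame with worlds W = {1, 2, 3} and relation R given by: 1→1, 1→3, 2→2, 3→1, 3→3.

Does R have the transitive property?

Transitive: yes — every two-step R-path is closed by a direct edge.

Yes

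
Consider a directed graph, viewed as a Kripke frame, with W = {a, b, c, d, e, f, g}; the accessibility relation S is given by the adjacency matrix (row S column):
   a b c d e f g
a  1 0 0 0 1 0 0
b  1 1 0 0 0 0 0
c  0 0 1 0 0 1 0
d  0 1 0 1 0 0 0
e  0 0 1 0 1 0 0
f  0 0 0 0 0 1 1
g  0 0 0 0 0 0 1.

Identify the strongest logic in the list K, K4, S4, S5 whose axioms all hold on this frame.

Transitive (axiom 4): no — a S e and e S c, but not a S c.
Reflexive (axiom T): yes — every world is S-related to itself.
Euclidean (axiom 5): no — a S e and a S a, but not e S a.
So F validates K; K4 would additionally require S to be transitive. The strongest is K.

K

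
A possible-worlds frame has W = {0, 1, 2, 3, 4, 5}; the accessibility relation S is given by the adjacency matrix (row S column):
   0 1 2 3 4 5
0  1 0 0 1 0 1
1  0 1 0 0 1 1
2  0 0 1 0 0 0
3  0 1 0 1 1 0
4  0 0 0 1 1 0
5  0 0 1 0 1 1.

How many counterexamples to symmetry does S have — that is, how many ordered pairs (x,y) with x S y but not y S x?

7

Enumerating: (0,3), (0,5), (1,4), (1,5), (3,1), (5,2), (5,4).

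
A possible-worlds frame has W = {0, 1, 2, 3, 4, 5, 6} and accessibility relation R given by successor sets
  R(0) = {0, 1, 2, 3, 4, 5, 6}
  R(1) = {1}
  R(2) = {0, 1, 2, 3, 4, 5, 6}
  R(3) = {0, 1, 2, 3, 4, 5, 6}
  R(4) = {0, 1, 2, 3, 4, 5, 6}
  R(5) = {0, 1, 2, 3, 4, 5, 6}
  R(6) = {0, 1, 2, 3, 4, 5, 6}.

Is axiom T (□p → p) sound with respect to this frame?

Yes

By correspondence theory, T is valid on a frame iff R is reflexive.
Reflexive: yes — every world is R-related to itself.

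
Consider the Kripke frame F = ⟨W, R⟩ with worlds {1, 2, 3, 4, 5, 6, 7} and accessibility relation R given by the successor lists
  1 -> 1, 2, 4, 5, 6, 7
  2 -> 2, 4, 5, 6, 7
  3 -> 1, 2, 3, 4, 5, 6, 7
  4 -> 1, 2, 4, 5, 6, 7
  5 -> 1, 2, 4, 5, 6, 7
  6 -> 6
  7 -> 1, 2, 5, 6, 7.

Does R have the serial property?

Serial: yes — every world has a successor (e.g. 1 R 1).

Yes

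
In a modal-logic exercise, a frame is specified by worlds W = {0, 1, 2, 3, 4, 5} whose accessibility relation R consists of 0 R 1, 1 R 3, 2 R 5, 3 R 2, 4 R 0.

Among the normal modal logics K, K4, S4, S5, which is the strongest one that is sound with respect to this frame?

Transitive (axiom 4): no — 0 R 1 and 1 R 3, but not 0 R 3.
Reflexive (axiom T): no — 0 is not related to itself.
Euclidean (axiom 5): no — 0 R 1 and 0 R 1, but not 1 R 1.
So F validates K; K4 would additionally require R to be transitive. The strongest is K.

K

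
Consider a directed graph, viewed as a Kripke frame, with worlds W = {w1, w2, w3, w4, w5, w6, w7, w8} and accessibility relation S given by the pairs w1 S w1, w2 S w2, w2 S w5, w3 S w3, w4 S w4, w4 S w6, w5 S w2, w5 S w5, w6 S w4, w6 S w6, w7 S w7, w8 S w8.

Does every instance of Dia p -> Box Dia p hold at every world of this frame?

Yes

Axiom 5 corresponds to the accessibility relation being Euclidean.
Euclidean: yes — any two successors of a common world are S-related.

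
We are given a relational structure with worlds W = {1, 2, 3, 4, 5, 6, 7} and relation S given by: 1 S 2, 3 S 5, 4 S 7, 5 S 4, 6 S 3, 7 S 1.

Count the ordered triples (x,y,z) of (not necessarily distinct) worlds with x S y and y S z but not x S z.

Enumerating: (3,5,4), (4,7,1), (5,4,7), (6,3,5), (7,1,2).

5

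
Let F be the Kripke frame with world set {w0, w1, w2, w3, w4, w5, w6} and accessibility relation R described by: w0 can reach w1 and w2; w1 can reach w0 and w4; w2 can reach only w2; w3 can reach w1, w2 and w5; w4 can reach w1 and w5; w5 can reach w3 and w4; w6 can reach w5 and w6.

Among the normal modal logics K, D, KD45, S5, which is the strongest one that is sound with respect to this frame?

D

Serial (axiom D): yes — every world has a successor (e.g. w0 R w1).
Euclidean (axiom 5): no — w0 R w1 and w0 R w2, but not w1 R w2.
Transitive (axiom 4): no — w0 R w1 and w1 R w4, but not w0 R w4.
Reflexive (axiom T): no — w0 is not related to itself.
So F validates K, D; KD45 would additionally require R to be Euclidean and transitive. The strongest is D.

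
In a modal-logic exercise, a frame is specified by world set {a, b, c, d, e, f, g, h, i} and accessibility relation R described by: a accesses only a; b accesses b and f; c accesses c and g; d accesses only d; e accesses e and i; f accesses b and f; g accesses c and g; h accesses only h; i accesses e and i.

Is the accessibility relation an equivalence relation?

Reflexive: yes — every world is R-related to itself.
Symmetric: yes — every pair in R has its reverse in R.
Transitive: yes — every two-step R-path is closed by a direct edge.
So R is an equivalence relation.

Yes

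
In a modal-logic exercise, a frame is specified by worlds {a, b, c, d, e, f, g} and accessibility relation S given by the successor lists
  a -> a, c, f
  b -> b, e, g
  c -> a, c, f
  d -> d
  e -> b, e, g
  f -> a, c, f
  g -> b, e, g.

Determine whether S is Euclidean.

Euclidean: yes — any two successors of a common world are S-related.

Yes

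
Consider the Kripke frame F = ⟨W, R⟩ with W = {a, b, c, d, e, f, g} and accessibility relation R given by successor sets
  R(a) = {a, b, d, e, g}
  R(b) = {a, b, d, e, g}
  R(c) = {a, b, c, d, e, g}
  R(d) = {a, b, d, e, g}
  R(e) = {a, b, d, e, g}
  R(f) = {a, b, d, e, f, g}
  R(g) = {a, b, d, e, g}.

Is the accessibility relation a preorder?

Yes

Reflexive: yes — every world is R-related to itself.
Transitive: yes — every two-step R-path is closed by a direct edge.
So R is a preorder.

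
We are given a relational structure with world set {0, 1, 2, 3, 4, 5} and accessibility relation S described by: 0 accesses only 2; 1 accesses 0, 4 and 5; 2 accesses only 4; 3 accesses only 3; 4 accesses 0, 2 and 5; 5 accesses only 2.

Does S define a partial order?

Reflexive: no — 0 is not related to itself.
Transitive: no — 0 S 2 and 2 S 4, but not 0 S 4.
Antisymmetric: no — 2 S 4 and 4 S 2 with 2 ≠ 4.
So S is not a partial order.

No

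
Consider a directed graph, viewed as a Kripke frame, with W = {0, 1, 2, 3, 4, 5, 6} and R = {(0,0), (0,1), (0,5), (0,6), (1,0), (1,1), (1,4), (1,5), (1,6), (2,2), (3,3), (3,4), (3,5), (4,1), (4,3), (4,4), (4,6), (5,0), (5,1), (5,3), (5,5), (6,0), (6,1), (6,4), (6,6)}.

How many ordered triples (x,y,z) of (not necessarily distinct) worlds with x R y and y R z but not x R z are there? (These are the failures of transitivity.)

20

Enumerating: (0,1,4), (0,5,3), (0,6,4), (1,4,3), (1,5,3), (3,4,1), (3,4,6), (3,5,0), (3,5,1), (4,1,0), (4,1,5), (4,3,5), … and 8 more.
Total: 20.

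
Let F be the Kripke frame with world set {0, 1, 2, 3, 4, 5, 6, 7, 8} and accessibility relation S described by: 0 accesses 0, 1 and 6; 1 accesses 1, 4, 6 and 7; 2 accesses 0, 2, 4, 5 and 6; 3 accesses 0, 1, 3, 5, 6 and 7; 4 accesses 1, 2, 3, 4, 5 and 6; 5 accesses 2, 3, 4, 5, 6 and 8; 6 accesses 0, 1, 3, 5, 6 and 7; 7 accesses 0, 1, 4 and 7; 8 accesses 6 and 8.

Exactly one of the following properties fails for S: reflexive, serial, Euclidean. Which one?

Euclidean

Reflexive: yes — every world is S-related to itself.
Serial: yes — every world has a successor (e.g. 0 S 0).
Euclidean: no — 1 S 4 and 1 S 7, but not 4 S 7.
Only Euclidean fails.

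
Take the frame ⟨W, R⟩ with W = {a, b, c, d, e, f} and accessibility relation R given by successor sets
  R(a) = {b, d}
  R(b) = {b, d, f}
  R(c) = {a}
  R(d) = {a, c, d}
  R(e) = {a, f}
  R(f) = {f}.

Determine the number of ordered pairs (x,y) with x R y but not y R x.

7

Enumerating: (a,b), (b,d), (b,f), (c,a), (d,c), (e,a), (e,f).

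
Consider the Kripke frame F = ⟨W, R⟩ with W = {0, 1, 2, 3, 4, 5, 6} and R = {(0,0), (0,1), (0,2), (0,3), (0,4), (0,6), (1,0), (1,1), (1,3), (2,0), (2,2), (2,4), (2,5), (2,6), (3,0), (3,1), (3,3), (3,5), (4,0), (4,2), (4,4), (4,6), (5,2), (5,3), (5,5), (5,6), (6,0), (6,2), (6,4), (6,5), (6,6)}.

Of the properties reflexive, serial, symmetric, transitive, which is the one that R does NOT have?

transitive

Reflexive: yes — every world is R-related to itself.
Serial: yes — every world has a successor (e.g. 0 R 0).
Symmetric: yes — every pair in R has its reverse in R.
Transitive: no — 0 R 2 and 2 R 5, but not 0 R 5.
Only transitive fails.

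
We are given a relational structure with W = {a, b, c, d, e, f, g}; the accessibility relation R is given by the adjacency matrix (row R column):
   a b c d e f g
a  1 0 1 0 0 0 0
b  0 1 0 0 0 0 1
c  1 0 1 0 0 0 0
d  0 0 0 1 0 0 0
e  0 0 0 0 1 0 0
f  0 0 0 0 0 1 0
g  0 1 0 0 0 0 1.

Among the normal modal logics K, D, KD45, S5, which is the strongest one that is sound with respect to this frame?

S5

Serial (axiom D): yes — every world has a successor (e.g. a R a).
Euclidean (axiom 5): yes — any two successors of a common world are R-related.
Transitive (axiom 4): yes — every two-step R-path is closed by a direct edge.
Reflexive (axiom T): yes — every world is R-related to itself.
So F validates K, D, KD45, S5. The strongest is S5.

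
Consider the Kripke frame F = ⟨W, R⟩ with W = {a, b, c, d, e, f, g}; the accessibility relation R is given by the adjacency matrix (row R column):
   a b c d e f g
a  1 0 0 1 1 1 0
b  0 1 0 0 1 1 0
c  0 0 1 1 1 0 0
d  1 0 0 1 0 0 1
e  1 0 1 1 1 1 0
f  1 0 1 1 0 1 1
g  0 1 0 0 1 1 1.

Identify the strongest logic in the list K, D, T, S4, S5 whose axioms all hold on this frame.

T

Serial (axiom D): yes — every world has a successor (e.g. a R a).
Reflexive (axiom T): yes — every world is R-related to itself.
Transitive (axiom 4): no — a R d and d R g, but not a R g.
Euclidean (axiom 5): no — a R d and a R e, but not d R e.
So F validates K, D, T; S4 would additionally require R to be transitive. The strongest is T.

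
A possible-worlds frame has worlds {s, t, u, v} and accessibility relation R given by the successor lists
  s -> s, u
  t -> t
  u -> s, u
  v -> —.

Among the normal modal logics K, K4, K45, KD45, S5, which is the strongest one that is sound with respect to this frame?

Transitive (axiom 4): yes — every two-step R-path is closed by a direct edge.
Euclidean (axiom 5): yes — any two successors of a common world are R-related.
Serial (axiom D): no — v has no R-successor.
Reflexive (axiom T): no — v is not related to itself.
So F validates K, K4, K45; KD45 would additionally require R to be serial. The strongest is K45.

K45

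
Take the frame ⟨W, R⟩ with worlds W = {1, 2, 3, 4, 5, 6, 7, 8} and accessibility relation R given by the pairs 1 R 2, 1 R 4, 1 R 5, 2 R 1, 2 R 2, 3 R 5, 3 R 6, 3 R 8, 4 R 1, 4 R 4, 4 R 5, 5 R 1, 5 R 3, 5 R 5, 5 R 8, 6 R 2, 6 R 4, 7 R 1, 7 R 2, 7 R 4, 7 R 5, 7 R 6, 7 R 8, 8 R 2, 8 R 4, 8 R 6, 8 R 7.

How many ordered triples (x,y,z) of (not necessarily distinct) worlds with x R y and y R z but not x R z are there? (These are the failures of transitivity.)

Enumerating: (1,2,1), (1,4,1), (1,5,1), (1,5,3), (1,5,8), (2,1,4), (2,1,5), (3,5,1), (3,5,3), (3,6,2), (3,6,4), (3,8,2), … and 23 more.
Total: 35.

35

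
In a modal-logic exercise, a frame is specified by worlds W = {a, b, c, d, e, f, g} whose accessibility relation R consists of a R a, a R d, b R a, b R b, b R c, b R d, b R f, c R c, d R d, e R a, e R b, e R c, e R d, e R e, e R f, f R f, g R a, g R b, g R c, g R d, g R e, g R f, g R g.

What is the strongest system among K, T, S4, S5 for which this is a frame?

Reflexive (axiom T): yes — every world is R-related to itself.
Transitive (axiom 4): yes — every two-step R-path is closed by a direct edge.
Euclidean (axiom 5): no — b R a and b R c, but not a R c.
So F validates K, T, S4; S5 would additionally require R to be Euclidean. The strongest is S4.

S4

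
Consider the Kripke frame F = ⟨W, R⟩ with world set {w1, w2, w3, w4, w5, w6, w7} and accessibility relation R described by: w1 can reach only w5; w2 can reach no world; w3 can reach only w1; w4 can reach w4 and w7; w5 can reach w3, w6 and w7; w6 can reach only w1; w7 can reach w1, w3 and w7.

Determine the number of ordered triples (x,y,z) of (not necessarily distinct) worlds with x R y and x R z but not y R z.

16

Enumerating: (w1,w5,w5), (w3,w1,w1), (w4,w7,w4), (w5,w3,w3), (w5,w3,w6), (w5,w3,w7), (w5,w6,w3), (w5,w6,w6), (w5,w6,w7), (w5,w7,w6), (w6,w1,w1), (w7,w1,w1), (w7,w1,w3), (w7,w1,w7), (w7,w3,w3), (w7,w3,w7).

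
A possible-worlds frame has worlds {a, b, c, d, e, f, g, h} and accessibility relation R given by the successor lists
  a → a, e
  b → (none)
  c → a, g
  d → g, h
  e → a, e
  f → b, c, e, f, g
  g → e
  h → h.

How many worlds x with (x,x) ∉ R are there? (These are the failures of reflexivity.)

4

Enumerating: b, c, d, g.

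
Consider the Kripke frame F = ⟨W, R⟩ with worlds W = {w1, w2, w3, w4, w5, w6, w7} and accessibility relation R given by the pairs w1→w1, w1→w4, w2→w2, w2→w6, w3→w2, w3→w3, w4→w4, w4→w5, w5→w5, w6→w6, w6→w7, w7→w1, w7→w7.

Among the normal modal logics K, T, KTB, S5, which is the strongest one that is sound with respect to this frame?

Reflexive (axiom T): yes — every world is R-related to itself.
Symmetric (axiom B): no — w1 R w4 but not w4 R w1.
Euclidean (axiom 5): no — w1 R w4 and w1 R w1, but not w4 R w1.
So F validates K, T; KTB would additionally require R to be symmetric. The strongest is T.

T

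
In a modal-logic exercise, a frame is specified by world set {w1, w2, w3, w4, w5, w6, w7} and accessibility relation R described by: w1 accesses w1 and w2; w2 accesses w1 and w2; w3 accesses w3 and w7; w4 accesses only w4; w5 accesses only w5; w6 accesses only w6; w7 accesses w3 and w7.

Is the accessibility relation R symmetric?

Symmetric: yes — every pair in R has its reverse in R.

Yes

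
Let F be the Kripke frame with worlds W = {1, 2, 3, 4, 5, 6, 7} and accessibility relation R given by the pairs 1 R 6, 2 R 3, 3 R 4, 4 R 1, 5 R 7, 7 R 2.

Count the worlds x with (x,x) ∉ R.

7

Enumerating: 1, 2, 3, 4, 5, 6, 7.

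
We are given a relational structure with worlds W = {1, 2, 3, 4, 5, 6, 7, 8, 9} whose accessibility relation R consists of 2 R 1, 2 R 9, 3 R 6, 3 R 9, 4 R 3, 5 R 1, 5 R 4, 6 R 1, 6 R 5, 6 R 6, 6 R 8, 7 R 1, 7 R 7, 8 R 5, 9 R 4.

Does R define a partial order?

No

Reflexive: no — 1 is not related to itself.
Transitive: no — 2 R 9 and 9 R 4, but not 2 R 4.
Antisymmetric: yes — no distinct pair is related both ways.
So R is not a partial order.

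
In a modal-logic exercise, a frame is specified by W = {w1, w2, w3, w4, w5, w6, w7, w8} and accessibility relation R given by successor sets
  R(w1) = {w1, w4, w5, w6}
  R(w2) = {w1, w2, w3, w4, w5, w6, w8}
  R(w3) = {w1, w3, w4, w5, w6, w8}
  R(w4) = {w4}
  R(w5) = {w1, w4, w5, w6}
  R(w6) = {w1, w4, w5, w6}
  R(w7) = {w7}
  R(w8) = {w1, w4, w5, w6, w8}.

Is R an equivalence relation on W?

Reflexive: yes — every world is R-related to itself.
Symmetric: no — w1 R w4 but not w4 R w1.
Transitive: yes — every two-step R-path is closed by a direct edge.
So R is not an equivalence relation.

No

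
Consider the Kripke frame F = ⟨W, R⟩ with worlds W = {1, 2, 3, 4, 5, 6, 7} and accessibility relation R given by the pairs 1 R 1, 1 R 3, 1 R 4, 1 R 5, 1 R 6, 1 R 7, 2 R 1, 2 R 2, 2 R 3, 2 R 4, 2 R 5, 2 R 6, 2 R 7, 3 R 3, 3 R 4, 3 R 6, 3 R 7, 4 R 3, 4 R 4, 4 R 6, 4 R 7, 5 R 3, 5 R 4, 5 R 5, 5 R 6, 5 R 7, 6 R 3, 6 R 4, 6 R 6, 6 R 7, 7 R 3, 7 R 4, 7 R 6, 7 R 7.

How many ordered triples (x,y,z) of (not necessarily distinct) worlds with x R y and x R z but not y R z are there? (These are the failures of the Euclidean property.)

28

Enumerating: (1,3,1), (1,3,5), (1,4,1), (1,4,5), (1,5,1), (1,6,1), (1,6,5), (1,7,1), (1,7,5), (2,1,2), (2,3,1), (2,3,2), … and 16 more.
Total: 28.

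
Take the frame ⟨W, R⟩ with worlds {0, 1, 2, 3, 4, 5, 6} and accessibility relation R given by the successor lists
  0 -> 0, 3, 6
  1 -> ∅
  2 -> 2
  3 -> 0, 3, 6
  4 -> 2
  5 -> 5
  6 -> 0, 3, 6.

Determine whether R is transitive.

Yes

Transitive: yes — every two-step R-path is closed by a direct edge.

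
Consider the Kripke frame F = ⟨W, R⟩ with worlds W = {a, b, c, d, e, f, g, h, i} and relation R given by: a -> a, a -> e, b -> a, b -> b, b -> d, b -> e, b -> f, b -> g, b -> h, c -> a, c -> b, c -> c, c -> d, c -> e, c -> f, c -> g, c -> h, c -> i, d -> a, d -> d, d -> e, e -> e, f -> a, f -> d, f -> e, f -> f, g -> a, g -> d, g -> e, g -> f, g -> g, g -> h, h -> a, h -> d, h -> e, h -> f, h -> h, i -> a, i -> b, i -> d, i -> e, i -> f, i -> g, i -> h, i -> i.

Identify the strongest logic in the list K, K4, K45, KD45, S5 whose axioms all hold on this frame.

Transitive (axiom 4): yes — every two-step R-path is closed by a direct edge.
Euclidean (axiom 5): no — b R a and b R d, but not a R d.
Serial (axiom D): yes — every world has a successor (e.g. a R a).
Reflexive (axiom T): yes — every world is R-related to itself.
So F validates K, K4; K45 would additionally require R to be Euclidean. The strongest is K4.

K4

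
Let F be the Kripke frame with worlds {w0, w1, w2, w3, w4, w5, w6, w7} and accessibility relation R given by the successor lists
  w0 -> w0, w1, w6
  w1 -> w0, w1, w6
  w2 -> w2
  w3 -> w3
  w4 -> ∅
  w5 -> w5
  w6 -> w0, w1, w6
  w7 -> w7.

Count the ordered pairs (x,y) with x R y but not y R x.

0

R is symmetric; there are no such tuples.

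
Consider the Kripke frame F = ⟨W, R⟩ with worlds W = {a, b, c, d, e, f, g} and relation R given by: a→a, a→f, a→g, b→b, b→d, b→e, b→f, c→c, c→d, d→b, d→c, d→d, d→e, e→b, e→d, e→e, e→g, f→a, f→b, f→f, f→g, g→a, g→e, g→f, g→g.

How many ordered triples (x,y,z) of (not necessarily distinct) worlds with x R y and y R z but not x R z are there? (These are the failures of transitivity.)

Enumerating: (a,f,b), (a,g,e), (b,d,c), (b,e,g), (b,f,a), (b,f,g), (c,d,b), (c,d,e), (d,b,f), (d,e,g), (e,b,f), (e,d,c), … and 8 more.
Total: 20.

20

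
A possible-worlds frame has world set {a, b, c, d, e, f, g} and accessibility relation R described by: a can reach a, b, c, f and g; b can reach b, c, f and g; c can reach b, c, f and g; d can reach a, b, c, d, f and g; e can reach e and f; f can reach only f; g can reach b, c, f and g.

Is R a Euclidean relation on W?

Euclidean: no — a R f and a R b, but not f R b.

No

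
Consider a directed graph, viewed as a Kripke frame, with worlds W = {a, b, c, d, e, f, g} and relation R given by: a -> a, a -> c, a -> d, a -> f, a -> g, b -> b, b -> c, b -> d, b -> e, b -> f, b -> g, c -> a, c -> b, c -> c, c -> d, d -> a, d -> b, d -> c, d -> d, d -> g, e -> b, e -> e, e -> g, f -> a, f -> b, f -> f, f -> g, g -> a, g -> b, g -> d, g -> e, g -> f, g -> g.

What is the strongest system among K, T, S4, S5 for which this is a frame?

T

Reflexive (axiom T): yes — every world is R-related to itself.
Transitive (axiom 4): no — a R c and c R b, but not a R b.
Euclidean (axiom 5): no — a R c and a R f, but not c R f.
So F validates K, T; S4 would additionally require R to be transitive. The strongest is T.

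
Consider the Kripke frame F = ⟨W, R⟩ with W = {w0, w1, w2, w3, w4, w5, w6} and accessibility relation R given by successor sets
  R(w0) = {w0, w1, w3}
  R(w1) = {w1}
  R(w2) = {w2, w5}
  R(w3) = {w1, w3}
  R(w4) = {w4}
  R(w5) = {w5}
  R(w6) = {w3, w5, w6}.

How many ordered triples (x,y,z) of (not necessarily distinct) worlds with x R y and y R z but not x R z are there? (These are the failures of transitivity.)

Enumerating: (w6,w3,w1).

1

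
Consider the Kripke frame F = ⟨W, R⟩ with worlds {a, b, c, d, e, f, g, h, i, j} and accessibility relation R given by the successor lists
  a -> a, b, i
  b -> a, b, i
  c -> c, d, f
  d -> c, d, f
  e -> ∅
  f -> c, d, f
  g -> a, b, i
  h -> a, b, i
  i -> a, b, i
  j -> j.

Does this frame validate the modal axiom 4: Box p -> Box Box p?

Axiom 4 corresponds to the accessibility relation being transitive.
Transitive: yes — every two-step R-path is closed by a direct edge.

Yes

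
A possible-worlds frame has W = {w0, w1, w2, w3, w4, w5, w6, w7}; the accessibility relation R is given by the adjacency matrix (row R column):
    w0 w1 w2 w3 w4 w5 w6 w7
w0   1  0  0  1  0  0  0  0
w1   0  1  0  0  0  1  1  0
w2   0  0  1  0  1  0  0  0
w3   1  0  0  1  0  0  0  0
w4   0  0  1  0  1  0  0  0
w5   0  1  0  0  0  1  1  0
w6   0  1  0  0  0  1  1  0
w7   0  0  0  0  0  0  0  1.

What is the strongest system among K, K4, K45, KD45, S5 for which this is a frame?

S5

Transitive (axiom 4): yes — every two-step R-path is closed by a direct edge.
Euclidean (axiom 5): yes — any two successors of a common world are R-related.
Serial (axiom D): yes — every world has a successor (e.g. w0 R w0).
Reflexive (axiom T): yes — every world is R-related to itself.
So F validates K, K4, K45, KD45, S5. The strongest is S5.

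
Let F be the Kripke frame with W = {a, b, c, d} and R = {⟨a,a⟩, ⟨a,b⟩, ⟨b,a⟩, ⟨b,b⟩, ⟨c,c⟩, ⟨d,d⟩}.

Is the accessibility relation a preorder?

Reflexive: yes — every world is R-related to itself.
Transitive: yes — every two-step R-path is closed by a direct edge.
So R is a preorder.

Yes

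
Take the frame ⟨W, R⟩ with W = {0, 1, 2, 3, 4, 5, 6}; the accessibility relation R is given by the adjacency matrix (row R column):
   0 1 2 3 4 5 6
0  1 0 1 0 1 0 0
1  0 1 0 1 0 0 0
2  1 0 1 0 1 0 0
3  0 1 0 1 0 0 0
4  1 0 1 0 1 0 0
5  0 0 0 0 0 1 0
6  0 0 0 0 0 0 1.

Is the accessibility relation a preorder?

Reflexive: yes — every world is R-related to itself.
Transitive: yes — every two-step R-path is closed by a direct edge.
So R is a preorder.

Yes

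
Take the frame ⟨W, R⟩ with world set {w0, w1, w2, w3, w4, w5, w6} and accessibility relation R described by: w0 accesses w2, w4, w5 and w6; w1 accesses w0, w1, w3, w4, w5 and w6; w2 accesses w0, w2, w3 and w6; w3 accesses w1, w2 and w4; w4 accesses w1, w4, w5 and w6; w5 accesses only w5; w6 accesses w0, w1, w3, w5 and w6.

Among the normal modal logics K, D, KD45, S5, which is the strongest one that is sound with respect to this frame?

Serial (axiom D): yes — every world has a successor (e.g. w0 R w2).
Euclidean (axiom 5): no — w0 R w2 and w0 R w4, but not w2 R w4.
Transitive (axiom 4): no — w0 R w2 and w2 R w3, but not w0 R w3.
Reflexive (axiom T): no — w0 is not related to itself.
So F validates K, D; KD45 would additionally require R to be Euclidean and transitive. The strongest is D.

D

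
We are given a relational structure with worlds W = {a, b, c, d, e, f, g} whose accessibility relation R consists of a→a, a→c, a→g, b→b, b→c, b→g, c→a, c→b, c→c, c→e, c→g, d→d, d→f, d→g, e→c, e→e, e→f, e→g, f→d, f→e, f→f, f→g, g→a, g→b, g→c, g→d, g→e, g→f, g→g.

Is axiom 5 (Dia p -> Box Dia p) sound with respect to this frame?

No

Axiom 5 corresponds to the accessibility relation being Euclidean.
Euclidean: no — c R a and c R b, but not a R b.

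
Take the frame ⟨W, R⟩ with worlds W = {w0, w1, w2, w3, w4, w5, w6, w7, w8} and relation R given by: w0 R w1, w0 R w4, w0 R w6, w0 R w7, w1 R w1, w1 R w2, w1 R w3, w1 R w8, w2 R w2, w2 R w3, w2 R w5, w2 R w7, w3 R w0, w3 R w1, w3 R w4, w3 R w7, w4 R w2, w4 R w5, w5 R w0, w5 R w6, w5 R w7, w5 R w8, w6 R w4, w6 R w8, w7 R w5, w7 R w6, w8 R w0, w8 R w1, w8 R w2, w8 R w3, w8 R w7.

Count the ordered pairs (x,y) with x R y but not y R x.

23

Enumerating: (w0,w1), (w0,w4), (w0,w6), (w0,w7), (w1,w2), (w2,w3), (w2,w5), (w2,w7), (w3,w0), (w3,w4), (w3,w7), (w4,w2), … and 11 more.
Total: 23.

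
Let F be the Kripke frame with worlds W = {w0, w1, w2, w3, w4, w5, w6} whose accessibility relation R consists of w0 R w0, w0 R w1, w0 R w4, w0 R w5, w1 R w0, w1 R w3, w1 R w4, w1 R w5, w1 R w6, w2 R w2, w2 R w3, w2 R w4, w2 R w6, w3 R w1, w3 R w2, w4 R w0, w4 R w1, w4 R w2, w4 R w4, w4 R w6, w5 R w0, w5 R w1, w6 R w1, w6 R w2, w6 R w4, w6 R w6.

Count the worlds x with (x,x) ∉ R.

3

Enumerating: w1, w3, w5.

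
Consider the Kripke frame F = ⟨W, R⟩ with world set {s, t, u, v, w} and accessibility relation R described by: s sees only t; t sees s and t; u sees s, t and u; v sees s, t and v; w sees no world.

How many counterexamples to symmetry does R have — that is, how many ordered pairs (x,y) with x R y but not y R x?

4

Enumerating: (u,s), (u,t), (v,s), (v,t).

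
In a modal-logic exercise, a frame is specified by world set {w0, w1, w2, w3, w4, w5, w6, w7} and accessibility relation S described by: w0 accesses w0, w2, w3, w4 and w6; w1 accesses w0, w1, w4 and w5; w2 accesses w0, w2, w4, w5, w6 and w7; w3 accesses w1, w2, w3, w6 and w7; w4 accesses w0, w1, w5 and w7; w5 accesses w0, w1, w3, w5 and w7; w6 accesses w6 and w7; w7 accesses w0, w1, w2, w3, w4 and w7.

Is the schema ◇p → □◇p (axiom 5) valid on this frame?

Axiom 5 corresponds to the accessibility relation being Euclidean.
Euclidean: no — w0 S w2 and w0 S w3, but not w2 S w3.

No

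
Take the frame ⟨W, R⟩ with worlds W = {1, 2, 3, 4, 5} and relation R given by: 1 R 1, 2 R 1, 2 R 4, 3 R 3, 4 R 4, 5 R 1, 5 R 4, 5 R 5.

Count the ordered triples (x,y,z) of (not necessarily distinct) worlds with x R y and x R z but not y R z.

Enumerating: (2,1,4), (2,4,1), (5,1,4), (5,1,5), (5,4,1), (5,4,5).

6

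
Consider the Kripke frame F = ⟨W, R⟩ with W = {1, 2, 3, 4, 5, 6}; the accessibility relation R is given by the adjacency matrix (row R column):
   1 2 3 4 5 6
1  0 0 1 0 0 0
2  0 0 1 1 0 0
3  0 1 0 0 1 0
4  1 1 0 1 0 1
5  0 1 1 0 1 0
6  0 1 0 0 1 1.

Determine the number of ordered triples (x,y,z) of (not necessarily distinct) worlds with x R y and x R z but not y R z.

22

Enumerating: (1,3,3), (2,3,3), (2,3,4), (2,4,3), (3,2,2), (3,2,5), (4,1,1), (4,1,2), (4,1,4), (4,1,6), (4,2,1), (4,2,2), … and 10 more.
Total: 22.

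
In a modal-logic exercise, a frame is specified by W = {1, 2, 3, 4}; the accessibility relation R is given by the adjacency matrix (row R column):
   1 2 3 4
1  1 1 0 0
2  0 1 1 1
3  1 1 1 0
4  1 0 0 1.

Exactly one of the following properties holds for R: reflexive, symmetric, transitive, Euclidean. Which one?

reflexive

Reflexive: yes — every world is R-related to itself.
Symmetric: no — 1 R 2 but not 2 R 1.
Transitive: no — 1 R 2 and 2 R 3, but not 1 R 3.
Euclidean: no — 2 R 3 and 2 R 4, but not 3 R 4.
Only reflexive holds.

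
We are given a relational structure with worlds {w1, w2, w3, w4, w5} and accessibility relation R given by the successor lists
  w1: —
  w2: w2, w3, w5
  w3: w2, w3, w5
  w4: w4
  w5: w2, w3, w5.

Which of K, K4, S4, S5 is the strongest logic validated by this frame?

Transitive (axiom 4): yes — every two-step R-path is closed by a direct edge.
Reflexive (axiom T): no — w1 is not related to itself.
Euclidean (axiom 5): yes — any two successors of a common world are R-related.
So F validates K, K4; S4 would additionally require R to be reflexive. The strongest is K4.

K4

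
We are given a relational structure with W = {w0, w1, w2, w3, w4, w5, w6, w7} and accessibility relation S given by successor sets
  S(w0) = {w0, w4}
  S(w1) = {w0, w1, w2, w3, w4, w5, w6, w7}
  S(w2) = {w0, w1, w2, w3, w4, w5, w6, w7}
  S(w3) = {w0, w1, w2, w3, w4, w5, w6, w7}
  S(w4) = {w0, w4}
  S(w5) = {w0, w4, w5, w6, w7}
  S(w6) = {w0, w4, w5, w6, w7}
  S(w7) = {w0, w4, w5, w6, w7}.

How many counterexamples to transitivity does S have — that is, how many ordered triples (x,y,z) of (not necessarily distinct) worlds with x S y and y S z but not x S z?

S is transitive; there are no such tuples.

0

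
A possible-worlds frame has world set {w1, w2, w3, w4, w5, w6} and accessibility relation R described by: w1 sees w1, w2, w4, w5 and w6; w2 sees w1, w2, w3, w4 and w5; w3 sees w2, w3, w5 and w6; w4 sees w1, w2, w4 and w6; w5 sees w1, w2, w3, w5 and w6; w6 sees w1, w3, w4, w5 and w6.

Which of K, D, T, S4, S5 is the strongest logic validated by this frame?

T

Serial (axiom D): yes — every world has a successor (e.g. w1 R w1).
Reflexive (axiom T): yes — every world is R-related to itself.
Transitive (axiom 4): no — w1 R w2 and w2 R w3, but not w1 R w3.
Euclidean (axiom 5): no — w1 R w2 and w1 R w6, but not w2 R w6.
So F validates K, D, T; S4 would additionally require R to be transitive. The strongest is T.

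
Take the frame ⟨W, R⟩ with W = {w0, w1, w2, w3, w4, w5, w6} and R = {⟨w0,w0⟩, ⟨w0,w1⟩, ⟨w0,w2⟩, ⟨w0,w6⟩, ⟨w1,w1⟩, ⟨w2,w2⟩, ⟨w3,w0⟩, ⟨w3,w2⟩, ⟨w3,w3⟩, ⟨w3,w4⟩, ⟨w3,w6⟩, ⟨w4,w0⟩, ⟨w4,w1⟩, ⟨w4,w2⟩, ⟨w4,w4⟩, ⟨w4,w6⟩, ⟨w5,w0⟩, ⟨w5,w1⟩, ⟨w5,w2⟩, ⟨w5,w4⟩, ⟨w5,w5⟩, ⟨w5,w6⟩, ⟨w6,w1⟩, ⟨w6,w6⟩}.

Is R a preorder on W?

No

Reflexive: yes — every world is R-related to itself.
Transitive: no — w3 R w0 and w0 R w1, but not w3 R w1.
So R is not a preorder.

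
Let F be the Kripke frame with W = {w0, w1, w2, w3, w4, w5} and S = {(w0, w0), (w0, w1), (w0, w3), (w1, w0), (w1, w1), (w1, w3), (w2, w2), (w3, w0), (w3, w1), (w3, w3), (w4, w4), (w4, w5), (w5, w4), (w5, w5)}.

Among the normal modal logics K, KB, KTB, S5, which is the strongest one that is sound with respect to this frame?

Symmetric (axiom B): yes — every pair in S has its reverse in S.
Reflexive (axiom T): yes — every world is S-related to itself.
Euclidean (axiom 5): yes — any two successors of a common world are S-related.
So F validates K, KB, KTB, S5. The strongest is S5.

S5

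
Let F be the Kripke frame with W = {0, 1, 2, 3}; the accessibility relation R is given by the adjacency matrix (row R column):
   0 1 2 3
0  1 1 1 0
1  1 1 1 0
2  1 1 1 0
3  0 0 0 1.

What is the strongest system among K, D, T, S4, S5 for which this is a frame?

S5

Serial (axiom D): yes — every world has a successor (e.g. 0 R 0).
Reflexive (axiom T): yes — every world is R-related to itself.
Transitive (axiom 4): yes — every two-step R-path is closed by a direct edge.
Euclidean (axiom 5): yes — any two successors of a common world are R-related.
So F validates K, D, T, S4, S5. The strongest is S5.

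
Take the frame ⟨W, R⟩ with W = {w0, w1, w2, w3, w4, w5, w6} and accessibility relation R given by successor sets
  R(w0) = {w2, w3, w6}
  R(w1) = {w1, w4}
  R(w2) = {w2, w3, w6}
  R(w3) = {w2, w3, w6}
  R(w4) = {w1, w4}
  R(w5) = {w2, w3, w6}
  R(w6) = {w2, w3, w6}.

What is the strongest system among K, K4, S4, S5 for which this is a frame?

K4

Transitive (axiom 4): yes — every two-step R-path is closed by a direct edge.
Reflexive (axiom T): no — w0 is not related to itself.
Euclidean (axiom 5): yes — any two successors of a common world are R-related.
So F validates K, K4; S4 would additionally require R to be reflexive. The strongest is K4.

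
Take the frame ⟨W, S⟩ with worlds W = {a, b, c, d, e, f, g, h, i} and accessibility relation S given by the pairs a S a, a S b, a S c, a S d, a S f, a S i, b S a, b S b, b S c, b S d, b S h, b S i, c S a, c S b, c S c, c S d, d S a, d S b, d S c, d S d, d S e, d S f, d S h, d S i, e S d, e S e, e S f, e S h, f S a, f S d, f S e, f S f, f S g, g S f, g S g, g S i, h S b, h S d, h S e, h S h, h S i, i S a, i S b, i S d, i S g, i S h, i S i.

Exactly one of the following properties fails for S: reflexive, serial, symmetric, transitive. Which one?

Reflexive: yes — every world is S-related to itself.
Serial: yes — every world has a successor (e.g. a S a).
Symmetric: yes — every pair in S has its reverse in S.
Transitive: no — a S b and b S h, but not a S h.
Only transitive fails.

transitive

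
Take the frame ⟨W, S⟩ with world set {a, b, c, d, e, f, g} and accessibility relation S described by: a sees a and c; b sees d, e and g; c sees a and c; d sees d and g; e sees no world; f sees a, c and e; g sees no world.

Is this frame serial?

No

Serial: no — e has no S-successor.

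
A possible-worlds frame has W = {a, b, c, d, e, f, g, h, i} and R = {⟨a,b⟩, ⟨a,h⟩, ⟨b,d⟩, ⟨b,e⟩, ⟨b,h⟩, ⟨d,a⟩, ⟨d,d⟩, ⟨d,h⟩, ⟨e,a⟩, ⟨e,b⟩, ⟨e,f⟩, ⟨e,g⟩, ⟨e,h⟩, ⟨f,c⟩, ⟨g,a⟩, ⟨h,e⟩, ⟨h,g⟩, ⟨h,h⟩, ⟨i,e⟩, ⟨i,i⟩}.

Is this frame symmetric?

Symmetric: no — a R b but not b R a.

No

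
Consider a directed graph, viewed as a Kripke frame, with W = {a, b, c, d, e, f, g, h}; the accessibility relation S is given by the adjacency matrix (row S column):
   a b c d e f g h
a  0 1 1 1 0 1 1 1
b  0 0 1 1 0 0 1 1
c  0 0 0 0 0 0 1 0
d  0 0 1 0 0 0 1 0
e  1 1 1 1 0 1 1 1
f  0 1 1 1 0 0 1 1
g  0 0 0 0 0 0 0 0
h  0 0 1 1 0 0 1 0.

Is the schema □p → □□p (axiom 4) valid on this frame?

The schema 4 characterises exactly the transitive frames.
Transitive: yes — every two-step S-path is closed by a direct edge.

Yes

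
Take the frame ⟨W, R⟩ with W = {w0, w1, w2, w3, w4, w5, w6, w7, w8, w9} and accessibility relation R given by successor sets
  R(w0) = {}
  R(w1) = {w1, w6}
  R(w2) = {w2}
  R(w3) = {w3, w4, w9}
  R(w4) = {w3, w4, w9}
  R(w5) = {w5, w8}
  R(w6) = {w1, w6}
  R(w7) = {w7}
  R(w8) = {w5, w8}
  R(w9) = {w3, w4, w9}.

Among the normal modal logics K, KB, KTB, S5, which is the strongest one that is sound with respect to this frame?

KB

Symmetric (axiom B): yes — every pair in R has its reverse in R.
Reflexive (axiom T): no — w0 is not related to itself.
Euclidean (axiom 5): yes — any two successors of a common world are R-related.
So F validates K, KB; KTB would additionally require R to be reflexive. The strongest is KB.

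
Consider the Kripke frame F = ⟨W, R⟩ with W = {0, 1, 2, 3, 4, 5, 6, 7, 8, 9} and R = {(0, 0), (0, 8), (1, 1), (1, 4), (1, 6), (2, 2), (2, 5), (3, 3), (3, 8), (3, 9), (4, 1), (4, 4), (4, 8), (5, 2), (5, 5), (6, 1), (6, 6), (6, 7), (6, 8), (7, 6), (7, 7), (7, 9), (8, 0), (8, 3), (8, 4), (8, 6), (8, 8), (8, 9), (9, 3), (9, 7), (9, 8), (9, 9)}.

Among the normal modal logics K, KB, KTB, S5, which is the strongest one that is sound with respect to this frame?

KTB

Symmetric (axiom B): yes — every pair in R has its reverse in R.
Reflexive (axiom T): yes — every world is R-related to itself.
Euclidean (axiom 5): no — 1 R 4 and 1 R 6, but not 4 R 6.
So F validates K, KB, KTB; S5 would additionally require R to be Euclidean. The strongest is KTB.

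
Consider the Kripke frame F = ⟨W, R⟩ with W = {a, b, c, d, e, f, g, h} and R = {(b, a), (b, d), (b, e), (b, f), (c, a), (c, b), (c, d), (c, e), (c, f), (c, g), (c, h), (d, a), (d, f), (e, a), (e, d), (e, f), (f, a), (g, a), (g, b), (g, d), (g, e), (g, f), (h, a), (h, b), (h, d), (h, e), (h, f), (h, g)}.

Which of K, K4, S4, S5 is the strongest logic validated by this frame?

Transitive (axiom 4): yes — every two-step R-path is closed by a direct edge.
Reflexive (axiom T): no — a is not related to itself.
Euclidean (axiom 5): no — b R a and b R d, but not a R d.
So F validates K, K4; S4 would additionally require R to be reflexive. The strongest is K4.

K4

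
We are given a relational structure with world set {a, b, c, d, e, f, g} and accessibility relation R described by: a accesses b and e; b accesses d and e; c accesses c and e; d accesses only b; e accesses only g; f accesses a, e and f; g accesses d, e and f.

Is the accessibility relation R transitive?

Transitive: no — a R b and b R d, but not a R d.

No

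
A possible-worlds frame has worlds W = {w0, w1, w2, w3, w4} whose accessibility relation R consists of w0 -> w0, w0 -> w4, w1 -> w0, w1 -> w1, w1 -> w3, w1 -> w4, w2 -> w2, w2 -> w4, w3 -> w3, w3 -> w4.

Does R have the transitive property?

Transitive: yes — every two-step R-path is closed by a direct edge.

Yes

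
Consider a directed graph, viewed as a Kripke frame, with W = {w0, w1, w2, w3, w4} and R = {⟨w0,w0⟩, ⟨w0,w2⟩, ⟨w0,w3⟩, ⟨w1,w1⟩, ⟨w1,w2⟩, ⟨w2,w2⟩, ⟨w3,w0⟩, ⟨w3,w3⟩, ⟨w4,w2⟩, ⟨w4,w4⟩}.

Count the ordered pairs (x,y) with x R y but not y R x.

3

Enumerating: (w0,w2), (w1,w2), (w4,w2).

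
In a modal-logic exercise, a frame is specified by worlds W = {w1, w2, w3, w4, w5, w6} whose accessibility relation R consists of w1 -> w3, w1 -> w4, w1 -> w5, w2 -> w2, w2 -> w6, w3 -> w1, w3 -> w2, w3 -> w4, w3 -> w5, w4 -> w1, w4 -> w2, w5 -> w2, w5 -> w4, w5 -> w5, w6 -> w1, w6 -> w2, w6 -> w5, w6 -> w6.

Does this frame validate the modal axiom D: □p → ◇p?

Yes

By correspondence theory, D is valid on a frame iff R is serial.
Serial: yes — every world has a successor (e.g. w1 R w3).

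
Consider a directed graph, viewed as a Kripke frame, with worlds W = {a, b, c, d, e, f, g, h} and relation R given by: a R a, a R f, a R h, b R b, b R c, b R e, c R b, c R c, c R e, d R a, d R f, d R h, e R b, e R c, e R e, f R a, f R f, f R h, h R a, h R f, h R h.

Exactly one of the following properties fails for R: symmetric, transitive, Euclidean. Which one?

symmetric

Symmetric: no — d R a but not a R d.
Transitive: yes — every two-step R-path is closed by a direct edge.
Euclidean: yes — any two successors of a common world are R-related.
Only symmetric fails.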